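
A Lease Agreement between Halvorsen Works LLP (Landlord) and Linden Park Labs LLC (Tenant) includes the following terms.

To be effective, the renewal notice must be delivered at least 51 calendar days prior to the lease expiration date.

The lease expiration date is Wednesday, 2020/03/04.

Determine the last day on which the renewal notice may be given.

Counting back 51 calendar days from 2020/03/04 gives 2020/01/13.

2020/01/13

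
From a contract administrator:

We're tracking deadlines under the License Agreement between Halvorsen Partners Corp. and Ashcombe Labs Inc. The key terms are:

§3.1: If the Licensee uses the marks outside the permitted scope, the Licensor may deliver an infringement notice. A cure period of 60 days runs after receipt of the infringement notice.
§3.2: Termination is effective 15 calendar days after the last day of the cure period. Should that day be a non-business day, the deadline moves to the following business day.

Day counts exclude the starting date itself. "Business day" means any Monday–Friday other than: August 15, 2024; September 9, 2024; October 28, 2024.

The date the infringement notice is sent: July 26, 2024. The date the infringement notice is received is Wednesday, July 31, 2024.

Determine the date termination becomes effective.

The last day of the cure period: 60 calendar days after July 31, 2024 is September 29, 2024.
The date termination becomes effective: September 29, 2024 + 15 days = October 14, 2024. October 14, 2024 is a Monday and is not a listed holiday, so no roll-forward applies.

October 14, 2024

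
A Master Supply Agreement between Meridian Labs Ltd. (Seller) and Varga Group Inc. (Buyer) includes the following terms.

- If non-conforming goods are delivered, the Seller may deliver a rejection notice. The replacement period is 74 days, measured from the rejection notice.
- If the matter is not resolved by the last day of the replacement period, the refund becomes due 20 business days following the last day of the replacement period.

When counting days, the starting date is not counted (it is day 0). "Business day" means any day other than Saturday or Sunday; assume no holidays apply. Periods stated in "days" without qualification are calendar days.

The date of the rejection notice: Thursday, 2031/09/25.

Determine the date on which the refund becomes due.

The last day of the replacement period: 2031/09/25 + 74 days = 2031/12/08.
The date on which the refund becomes due: counting 20 business days from Monday, 2031/12/08 (Dec 9, Dec 10, Dec 11, Dec 12, …, Jan 1, Jan 2, Jan 5, skipping weekends) reaches Monday, 2032/01/05.

2032/01/05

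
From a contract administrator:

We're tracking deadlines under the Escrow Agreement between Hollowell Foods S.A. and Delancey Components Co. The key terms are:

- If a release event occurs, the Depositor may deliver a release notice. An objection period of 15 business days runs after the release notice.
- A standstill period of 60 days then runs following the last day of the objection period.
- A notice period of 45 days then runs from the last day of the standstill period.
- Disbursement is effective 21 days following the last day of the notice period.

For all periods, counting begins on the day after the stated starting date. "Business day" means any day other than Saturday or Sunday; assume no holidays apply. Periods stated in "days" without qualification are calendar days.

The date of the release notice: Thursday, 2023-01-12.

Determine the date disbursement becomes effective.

From Thursday, 2023-01-12, 15 business days (Jan 13, Jan 16, Jan 17, Jan 18, …, Jan 31, Feb 1, Feb 2, skipping weekends) brings us to Thursday, 2023-02-02, which is the last day of the objection period.
The last day of the standstill period: 2023-02-02 + 60 days = 2023-04-03.
Adding 45 calendar days to 2023-04-03 gives 2023-05-18, which is the last day of the notice period.
The date disbursement becomes effective: 2023-05-18 + 21 days = 2023-06-08.

2023-06-08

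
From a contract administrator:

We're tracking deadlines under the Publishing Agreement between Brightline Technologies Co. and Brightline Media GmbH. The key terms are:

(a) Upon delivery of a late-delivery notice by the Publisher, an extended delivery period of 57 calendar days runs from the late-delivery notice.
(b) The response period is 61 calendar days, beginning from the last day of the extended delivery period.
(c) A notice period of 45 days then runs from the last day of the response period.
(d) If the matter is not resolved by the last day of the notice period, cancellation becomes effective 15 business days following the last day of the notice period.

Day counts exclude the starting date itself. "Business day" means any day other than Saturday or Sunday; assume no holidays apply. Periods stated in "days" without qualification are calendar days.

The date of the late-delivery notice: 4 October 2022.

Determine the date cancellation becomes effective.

6 April 2023

Adding 57 calendar days to 4 October 2022 gives 30 November 2022, which is the last day of the extended delivery period.
The last day of the response period: 61 calendar days after 30 November 2022 is 30 January 2023.
The last day of the notice period: 45 calendar days after 30 January 2023 is 16 March 2023.
The date cancellation becomes effective: counting 15 business days from Thursday, 16 March 2023 (Mar 17, Mar 20, Mar 21, Mar 22, …, Apr 4, Apr 5, Apr 6, skipping weekends) reaches Thursday, 6 April 2023.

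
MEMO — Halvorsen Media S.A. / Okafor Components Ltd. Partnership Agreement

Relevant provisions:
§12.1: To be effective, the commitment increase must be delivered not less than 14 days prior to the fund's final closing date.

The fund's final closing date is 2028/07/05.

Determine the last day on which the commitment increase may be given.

Counting back 14 calendar days from 2028/07/05 gives 2028/06/21.

2028/06/21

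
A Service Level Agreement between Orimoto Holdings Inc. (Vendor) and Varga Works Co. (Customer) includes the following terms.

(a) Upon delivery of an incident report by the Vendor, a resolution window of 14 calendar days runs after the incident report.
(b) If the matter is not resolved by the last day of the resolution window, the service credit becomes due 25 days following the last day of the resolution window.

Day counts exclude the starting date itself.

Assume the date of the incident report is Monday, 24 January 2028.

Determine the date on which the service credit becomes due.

3 March 2028

The last day of the resolution window: 14 calendar days after 24 January 2028 is 7 February 2028.
The date on which the service credit becomes due: 7 February 2028 + 25 days = 3 March 2028.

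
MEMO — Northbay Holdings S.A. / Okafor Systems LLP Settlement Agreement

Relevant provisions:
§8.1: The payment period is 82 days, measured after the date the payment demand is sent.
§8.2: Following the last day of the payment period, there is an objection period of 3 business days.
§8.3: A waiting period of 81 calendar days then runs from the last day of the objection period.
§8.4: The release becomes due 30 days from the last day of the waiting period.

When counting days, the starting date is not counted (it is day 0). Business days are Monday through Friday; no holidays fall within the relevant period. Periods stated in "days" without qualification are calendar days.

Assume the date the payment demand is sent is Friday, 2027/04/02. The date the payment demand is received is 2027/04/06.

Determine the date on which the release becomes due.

2027/10/17

Adding 82 calendar days to 2027/04/02 gives 2027/06/23, which is the last day of the payment period.
The last day of the objection period: 3 business days after Wednesday, 2027/06/23, skipping weekends — Jun 24, Jun 25, Jun 28 — lands on Monday, 2027/06/28.
Adding 81 calendar days to 2027/06/28 gives 2027/09/17, which is the last day of the waiting period.
The date on which the release becomes due: 2027/09/17 + 30 days = 2027/10/17.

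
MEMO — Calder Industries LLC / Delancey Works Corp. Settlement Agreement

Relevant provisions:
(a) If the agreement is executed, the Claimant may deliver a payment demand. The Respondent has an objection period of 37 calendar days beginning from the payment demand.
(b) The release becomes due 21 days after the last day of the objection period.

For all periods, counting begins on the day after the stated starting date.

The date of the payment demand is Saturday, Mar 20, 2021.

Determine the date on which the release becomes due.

May 17, 2021

The last day of the objection period: 37 calendar days after Mar 20, 2021 is Apr 26, 2021.
Adding 21 calendar days to Apr 26, 2021 gives May 17, 2021, which is the date on which the release becomes due.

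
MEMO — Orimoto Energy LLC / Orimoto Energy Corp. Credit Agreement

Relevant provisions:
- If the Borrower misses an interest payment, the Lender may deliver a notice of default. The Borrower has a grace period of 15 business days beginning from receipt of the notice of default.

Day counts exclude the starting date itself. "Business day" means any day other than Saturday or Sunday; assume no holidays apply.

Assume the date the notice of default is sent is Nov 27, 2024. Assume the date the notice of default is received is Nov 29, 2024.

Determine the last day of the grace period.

The last day of the grace period: counting 15 business days from Friday, Nov 29, 2024 (Dec 2, Dec 3, Dec 4, Dec 5, …, Dec 18, Dec 19, Dec 20, skipping weekends) reaches Friday, Dec 20, 2024.

Dec 20, 2024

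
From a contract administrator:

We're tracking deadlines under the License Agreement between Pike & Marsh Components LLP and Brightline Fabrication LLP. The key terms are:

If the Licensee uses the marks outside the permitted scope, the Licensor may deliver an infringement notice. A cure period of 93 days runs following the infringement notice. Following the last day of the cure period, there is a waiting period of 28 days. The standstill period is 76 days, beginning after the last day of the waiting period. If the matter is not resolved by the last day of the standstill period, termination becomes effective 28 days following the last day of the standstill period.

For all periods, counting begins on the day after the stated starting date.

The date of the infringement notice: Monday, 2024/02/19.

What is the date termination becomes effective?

2024/10/01

The last day of the cure period: 93 calendar days after 2024/02/19 is 2024/05/22.
The last day of the waiting period: 28 calendar days after 2024/05/22 is 2024/06/19.
Adding 76 calendar days to 2024/06/19 gives 2024/09/03, which is the last day of the standstill period.
Adding 28 calendar days to 2024/09/03 gives 2024/10/01, which is the date termination becomes effective.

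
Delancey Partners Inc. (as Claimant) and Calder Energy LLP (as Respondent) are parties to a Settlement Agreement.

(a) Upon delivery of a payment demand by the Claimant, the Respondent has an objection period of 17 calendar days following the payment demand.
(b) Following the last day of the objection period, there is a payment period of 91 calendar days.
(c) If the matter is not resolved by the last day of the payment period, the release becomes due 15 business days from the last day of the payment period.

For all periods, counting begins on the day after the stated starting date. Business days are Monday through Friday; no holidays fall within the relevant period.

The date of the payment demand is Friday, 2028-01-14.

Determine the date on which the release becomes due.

2028-05-22

The last day of the objection period: 17 calendar days after 2028-01-14 is 2028-01-31.
The last day of the payment period: 2028-01-31 + 91 days = 2028-05-01.
The date on which the release becomes due: 15 business days after Monday, 2028-05-01, skipping weekends — May 2, May 3, May 4, May 5, …, May 18, May 19, May 22 — lands on Monday, 2028-05-22.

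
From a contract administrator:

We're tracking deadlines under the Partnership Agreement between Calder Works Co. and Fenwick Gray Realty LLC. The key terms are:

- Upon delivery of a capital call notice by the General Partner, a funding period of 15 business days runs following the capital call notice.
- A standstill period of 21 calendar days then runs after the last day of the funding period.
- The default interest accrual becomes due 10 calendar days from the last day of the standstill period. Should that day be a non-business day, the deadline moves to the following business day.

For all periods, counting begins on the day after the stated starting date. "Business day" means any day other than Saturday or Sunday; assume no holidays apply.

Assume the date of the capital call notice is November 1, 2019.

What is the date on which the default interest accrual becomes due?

The last day of the funding period: counting 15 business days from Friday, November 1, 2019 (Nov 4, Nov 5, Nov 6, Nov 7, …, Nov 20, Nov 21, Nov 22, skipping weekends) reaches Friday, November 22, 2019.
The last day of the standstill period: November 22, 2019 + 21 days = December 13, 2019.
The date on which the default interest accrual becomes due: December 13, 2019 + 10 days = December 23, 2019. December 23, 2019 is a Monday, so no roll-forward applies.

December 23, 2019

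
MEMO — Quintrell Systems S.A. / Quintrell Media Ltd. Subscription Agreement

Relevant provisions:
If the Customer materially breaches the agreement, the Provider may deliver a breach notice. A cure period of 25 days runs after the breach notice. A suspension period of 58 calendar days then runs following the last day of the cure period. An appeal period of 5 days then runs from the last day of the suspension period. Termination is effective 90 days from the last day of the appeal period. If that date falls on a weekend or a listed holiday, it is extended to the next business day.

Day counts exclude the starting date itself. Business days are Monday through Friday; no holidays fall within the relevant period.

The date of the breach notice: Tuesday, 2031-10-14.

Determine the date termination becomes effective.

2032-04-09

The last day of the cure period: 25 calendar days after 2031-10-14 is 2031-11-08.
The last day of the suspension period: 58 calendar days after 2031-11-08 is 2032-01-05.
Adding 5 calendar days to 2032-01-05 gives 2032-01-10, which is the last day of the appeal period.
The date termination becomes effective: 2032-01-10 + 90 days = 2032-04-09. 2032-04-09 is a Friday, so no roll-forward applies.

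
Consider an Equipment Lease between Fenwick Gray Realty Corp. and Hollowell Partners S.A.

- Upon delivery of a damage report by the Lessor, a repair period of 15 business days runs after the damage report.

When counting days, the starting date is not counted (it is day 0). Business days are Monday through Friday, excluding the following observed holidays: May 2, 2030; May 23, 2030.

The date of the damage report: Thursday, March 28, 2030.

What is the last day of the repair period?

The last day of the repair period: 15 business days after Thursday, March 28, 2030, skipping weekends — Mar 29, Apr 1, Apr 2, Apr 3, …, Apr 16, Apr 17, Apr 18 — lands on Thursday, April 18, 2030.

April 18, 2030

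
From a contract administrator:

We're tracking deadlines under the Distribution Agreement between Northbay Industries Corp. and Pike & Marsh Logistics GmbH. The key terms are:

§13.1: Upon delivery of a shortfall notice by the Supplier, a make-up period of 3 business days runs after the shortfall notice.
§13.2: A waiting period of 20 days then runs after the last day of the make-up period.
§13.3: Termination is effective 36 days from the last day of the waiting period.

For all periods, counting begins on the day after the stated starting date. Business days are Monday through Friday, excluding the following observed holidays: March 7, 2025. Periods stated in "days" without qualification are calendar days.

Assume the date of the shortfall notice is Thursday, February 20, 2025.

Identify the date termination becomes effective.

April 22, 2025

The last day of the make-up period: 3 business days after Thursday, February 20, 2025, skipping weekends — Feb 21, Feb 24, Feb 25 — lands on Tuesday, February 25, 2025.
The last day of the waiting period: February 25, 2025 + 20 days = March 17, 2025.
Adding 36 calendar days to March 17, 2025 gives April 22, 2025, which is the date termination becomes effective.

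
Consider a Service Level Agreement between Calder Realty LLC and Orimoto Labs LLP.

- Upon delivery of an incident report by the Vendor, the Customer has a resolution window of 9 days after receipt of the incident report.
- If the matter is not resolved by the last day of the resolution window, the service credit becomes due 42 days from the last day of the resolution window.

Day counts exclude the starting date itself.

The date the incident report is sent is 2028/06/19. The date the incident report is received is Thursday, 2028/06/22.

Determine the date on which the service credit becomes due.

The last day of the resolution window: 9 calendar days after 2028/06/22 is 2028/07/01.
Adding 42 calendar days to 2028/07/01 gives 2028/08/12, which is the date on which the service credit becomes due.

2028/08/12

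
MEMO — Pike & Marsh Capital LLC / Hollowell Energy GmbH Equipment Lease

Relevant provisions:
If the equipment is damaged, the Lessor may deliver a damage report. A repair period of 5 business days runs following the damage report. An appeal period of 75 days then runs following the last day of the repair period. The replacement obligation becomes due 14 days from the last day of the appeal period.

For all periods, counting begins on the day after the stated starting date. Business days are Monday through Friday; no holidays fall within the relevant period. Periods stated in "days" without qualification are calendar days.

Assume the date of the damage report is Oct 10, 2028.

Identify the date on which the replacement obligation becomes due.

From Tuesday, Oct 10, 2028, 5 business days (Oct 11, Oct 12, Oct 13, Oct 16, Oct 17, skipping weekends) brings us to Tuesday, Oct 17, 2028, which is the last day of the repair period.
The last day of the appeal period: 75 calendar days after Oct 17, 2028 is Dec 31, 2028.
The date on which the replacement obligation becomes due: Dec 31, 2028 + 14 days = Jan 14, 2029.

Jan 14, 2029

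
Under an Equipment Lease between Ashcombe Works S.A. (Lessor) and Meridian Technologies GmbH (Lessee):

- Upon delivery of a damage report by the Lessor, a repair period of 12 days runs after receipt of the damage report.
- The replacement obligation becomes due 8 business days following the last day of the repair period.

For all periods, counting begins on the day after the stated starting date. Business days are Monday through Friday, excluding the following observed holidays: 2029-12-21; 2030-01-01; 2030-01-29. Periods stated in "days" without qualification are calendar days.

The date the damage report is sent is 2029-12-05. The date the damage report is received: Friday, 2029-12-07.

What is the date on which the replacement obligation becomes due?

2030-01-02

The last day of the repair period: 12 calendar days after 2029-12-07 is 2029-12-19.
The date on which the replacement obligation becomes due: counting 8 business days from Wednesday, 2029-12-19 (Dec 20, Dec 24, Dec 25, Dec 26, Dec 27, Dec 28, Dec 31, Jan 2, skipping weekends and the listed holidays on Dec 21, Jan 1) reaches Wednesday, 2030-01-02.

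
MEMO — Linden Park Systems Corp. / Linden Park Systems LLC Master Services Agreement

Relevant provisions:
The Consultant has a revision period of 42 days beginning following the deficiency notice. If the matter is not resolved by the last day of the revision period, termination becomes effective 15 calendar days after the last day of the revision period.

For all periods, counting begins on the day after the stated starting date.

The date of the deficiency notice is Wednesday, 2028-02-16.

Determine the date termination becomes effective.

The last day of the revision period: 42 calendar days after 2028-02-16 is 2028-03-29.
Adding 15 calendar days to 2028-03-29 gives 2028-04-13, which is the date termination becomes effective.

2028-04-13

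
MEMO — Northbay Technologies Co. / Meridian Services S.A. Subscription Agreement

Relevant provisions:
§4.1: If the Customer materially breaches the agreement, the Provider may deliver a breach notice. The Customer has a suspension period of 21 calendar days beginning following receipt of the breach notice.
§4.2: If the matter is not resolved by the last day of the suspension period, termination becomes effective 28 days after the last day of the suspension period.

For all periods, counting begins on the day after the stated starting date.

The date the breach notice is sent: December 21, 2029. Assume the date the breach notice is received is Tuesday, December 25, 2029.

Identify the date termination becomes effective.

The last day of the suspension period: 21 calendar days after December 25, 2029 is January 15, 2030.
Adding 28 calendar days to January 15, 2030 gives February 12, 2030, which is the date termination becomes effective.

February 12, 2030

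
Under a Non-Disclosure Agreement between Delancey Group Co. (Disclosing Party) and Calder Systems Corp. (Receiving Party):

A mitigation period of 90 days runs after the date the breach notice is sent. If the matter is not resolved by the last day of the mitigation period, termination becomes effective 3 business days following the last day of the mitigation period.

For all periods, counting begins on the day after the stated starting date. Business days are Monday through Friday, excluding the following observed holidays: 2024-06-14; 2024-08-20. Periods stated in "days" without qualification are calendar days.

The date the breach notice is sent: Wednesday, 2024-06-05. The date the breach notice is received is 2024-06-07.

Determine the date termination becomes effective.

Adding 90 calendar days to 2024-06-05 gives 2024-09-03, which is the last day of the mitigation period.
The date termination becomes effective: counting 3 business days from Tuesday, 2024-09-03 (Sep 4, Sep 5, Sep 6, skipping weekends) reaches Friday, 2024-09-06.

2024-09-06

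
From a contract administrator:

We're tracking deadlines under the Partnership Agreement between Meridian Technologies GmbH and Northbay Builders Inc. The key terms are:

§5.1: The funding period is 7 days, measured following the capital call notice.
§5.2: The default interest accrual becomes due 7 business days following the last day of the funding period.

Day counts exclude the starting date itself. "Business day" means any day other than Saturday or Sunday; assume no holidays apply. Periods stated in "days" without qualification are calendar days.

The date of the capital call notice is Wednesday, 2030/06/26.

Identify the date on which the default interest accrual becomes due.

2030/07/12

The last day of the funding period: 2030/06/26 + 7 days = 2030/07/03.
The date on which the default interest accrual becomes due: counting 7 business days from Wednesday, 2030/07/03 (Jul 4, Jul 5, Jul 8, Jul 9, Jul 10, Jul 11, Jul 12, skipping weekends) reaches Friday, 2030/07/12.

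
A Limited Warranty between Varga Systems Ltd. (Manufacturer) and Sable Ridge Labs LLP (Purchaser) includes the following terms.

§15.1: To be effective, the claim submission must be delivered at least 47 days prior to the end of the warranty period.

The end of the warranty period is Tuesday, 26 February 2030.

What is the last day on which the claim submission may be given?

10 January 2030

Counting back 47 calendar days from 26 February 2030 gives 10 January 2030.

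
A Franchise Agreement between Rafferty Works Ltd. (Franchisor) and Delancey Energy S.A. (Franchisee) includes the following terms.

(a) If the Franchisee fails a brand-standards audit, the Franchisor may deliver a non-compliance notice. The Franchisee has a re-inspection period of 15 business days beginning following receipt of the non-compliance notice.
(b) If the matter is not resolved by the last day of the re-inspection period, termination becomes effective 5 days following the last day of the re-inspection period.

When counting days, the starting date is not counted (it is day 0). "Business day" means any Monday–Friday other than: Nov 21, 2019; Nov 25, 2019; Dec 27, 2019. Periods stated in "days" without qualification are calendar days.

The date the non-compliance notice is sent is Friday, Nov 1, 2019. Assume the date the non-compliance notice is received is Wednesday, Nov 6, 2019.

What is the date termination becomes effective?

Dec 4, 2019

From Wednesday, Nov 6, 2019, 15 business days (Nov 7, Nov 8, Nov 11, Nov 12, …, Nov 27, Nov 28, Nov 29, skipping weekends and the listed holidays on Nov 21, Nov 25) brings us to Friday, Nov 29, 2019, which is the last day of the re-inspection period.
Adding 5 calendar days to Nov 29, 2019 gives Dec 4, 2019, which is the date termination becomes effective.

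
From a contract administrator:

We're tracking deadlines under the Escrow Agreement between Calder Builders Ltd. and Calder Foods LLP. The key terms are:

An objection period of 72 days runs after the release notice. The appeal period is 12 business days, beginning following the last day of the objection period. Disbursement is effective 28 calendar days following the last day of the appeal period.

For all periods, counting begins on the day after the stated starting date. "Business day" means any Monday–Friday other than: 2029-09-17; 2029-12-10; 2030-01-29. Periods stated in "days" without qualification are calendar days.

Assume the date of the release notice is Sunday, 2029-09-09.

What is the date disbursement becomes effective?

2030-01-03

Adding 72 calendar days to 2029-09-09 gives 2029-11-20, which is the last day of the objection period.
From Tuesday, 2029-11-20, 12 business days (Nov 21, Nov 22, Nov 23, Nov 26, …, Dec 4, Dec 5, Dec 6, skipping weekends) brings us to Thursday, 2029-12-06, which is the last day of the appeal period.
Adding 28 calendar days to 2029-12-06 gives 2030-01-03, which is the date disbursement becomes effective.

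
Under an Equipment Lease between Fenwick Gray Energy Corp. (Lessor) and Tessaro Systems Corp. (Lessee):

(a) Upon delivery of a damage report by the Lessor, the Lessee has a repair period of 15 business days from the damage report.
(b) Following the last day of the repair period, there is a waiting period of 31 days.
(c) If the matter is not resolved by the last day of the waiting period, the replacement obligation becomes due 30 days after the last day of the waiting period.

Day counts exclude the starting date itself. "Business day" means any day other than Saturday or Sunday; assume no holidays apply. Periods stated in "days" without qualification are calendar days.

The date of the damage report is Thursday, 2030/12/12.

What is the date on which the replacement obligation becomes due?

The last day of the repair period: counting 15 business days from Thursday, 2030/12/12 (Dec 13, Dec 16, Dec 17, Dec 18, …, Dec 31, Jan 1, Jan 2, skipping weekends) reaches Thursday, 2031/01/02.
The last day of the waiting period: 2031/01/02 + 31 days = 2031/02/02.
The date on which the replacement obligation becomes due: 2031/02/02 + 30 days = 2031/03/04.

2031/03/04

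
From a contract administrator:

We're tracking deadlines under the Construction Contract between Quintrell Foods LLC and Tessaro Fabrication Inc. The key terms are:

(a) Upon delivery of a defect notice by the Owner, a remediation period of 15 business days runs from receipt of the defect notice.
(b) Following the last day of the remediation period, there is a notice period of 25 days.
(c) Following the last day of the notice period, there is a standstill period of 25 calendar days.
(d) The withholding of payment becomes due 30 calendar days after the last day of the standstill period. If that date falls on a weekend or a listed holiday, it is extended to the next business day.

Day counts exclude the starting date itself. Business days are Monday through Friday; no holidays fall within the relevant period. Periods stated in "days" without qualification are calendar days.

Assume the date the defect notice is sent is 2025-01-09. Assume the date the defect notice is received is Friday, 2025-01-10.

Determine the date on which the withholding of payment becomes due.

From Friday, 2025-01-10, 15 business days (Jan 13, Jan 14, Jan 15, Jan 16, …, Jan 29, Jan 30, Jan 31, skipping weekends) brings us to Friday, 2025-01-31, which is the last day of the remediation period.
The last day of the notice period: 2025-01-31 + 25 days = 2025-02-25.
The last day of the standstill period: 2025-02-25 + 25 days = 2025-03-22.
Adding 30 calendar days to 2025-03-22 gives 2025-04-21, which is the date on which the withholding of payment becomes due. 2025-04-21 is a Monday, so no roll-forward applies.

2025-04-21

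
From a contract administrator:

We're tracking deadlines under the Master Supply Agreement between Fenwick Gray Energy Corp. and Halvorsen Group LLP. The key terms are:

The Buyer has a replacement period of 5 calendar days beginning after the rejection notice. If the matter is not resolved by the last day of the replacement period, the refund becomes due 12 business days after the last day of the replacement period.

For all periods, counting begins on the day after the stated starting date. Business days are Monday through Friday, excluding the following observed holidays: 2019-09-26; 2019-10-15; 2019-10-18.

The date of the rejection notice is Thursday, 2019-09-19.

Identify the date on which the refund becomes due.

2019-10-11

The last day of the replacement period: 2019-09-19 + 5 days = 2019-09-24.
The date on which the refund becomes due: counting 12 business days from Tuesday, 2019-09-24 (Sep 25, Sep 27, Sep 30, Oct 1, …, Oct 9, Oct 10, Oct 11, skipping weekends and the listed holiday on Sep 26) reaches Friday, 2019-10-11.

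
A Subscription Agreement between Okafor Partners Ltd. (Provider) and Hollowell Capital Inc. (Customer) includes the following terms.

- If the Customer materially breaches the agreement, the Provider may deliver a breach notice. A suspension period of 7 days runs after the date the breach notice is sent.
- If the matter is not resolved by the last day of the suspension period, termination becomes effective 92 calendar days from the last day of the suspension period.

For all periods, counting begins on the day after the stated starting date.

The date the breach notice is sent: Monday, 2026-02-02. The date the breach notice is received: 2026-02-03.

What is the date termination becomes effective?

2026-05-12

The last day of the suspension period: 2026-02-02 + 7 days = 2026-02-09.
The date termination becomes effective: 92 calendar days after 2026-02-09 is 2026-05-12.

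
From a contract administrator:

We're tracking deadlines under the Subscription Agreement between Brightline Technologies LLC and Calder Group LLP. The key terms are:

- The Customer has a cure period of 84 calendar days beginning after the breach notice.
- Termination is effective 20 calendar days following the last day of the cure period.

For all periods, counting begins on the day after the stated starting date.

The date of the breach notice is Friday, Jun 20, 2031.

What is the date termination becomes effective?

Oct 2, 2031

Adding 84 calendar days to Jun 20, 2031 gives Sep 12, 2031, which is the last day of the cure period.
Adding 20 calendar days to Sep 12, 2031 gives Oct 2, 2031, which is the date termination becomes effective.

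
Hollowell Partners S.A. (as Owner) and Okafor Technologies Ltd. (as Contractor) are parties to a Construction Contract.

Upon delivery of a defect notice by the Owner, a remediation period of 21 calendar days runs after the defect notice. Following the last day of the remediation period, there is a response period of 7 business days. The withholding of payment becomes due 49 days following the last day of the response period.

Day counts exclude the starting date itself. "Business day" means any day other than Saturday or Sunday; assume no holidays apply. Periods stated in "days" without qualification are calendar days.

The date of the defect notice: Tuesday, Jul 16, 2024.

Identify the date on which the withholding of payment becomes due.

Oct 3, 2024

The last day of the remediation period: 21 calendar days after Jul 16, 2024 is Aug 6, 2024.
The last day of the response period: counting 7 business days from Tuesday, Aug 6, 2024 (Aug 7, Aug 8, Aug 9, Aug 12, Aug 13, Aug 14, Aug 15, skipping weekends) reaches Thursday, Aug 15, 2024.
The date on which the withholding of payment becomes due: Aug 15, 2024 + 49 days = Oct 3, 2024.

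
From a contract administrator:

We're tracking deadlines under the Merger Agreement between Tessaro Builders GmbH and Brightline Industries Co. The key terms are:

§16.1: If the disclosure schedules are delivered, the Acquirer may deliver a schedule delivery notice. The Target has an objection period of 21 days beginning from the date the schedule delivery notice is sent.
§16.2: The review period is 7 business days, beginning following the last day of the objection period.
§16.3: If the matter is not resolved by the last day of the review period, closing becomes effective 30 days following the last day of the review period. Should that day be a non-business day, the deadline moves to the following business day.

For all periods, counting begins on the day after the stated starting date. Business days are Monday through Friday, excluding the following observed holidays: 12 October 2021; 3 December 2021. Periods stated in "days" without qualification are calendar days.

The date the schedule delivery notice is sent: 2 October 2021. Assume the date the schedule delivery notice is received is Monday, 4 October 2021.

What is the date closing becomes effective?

2 December 2021

The last day of the objection period: 2 October 2021 + 21 days = 23 October 2021.
From Saturday, 23 October 2021, 7 business days (Oct 25, Oct 26, Oct 27, Oct 28, Oct 29, Nov 1, Nov 2, skipping weekends) brings us to Tuesday, 2 November 2021, which is the last day of the review period.
The date closing becomes effective: 2 November 2021 + 30 days = 2 December 2021. 2 December 2021 is a Thursday and is not a listed holiday, so no roll-forward applies.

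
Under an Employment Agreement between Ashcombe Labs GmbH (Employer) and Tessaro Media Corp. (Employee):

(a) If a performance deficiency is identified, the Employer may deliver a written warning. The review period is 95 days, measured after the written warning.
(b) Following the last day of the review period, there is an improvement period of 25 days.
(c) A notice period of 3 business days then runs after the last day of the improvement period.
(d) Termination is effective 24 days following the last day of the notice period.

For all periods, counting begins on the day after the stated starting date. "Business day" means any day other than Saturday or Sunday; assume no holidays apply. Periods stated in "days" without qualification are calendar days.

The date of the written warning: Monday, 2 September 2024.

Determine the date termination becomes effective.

The last day of the review period: 2 September 2024 + 95 days = 6 December 2024.
Adding 25 calendar days to 6 December 2024 gives 31 December 2024, which is the last day of the improvement period.
The last day of the notice period: counting 3 business days from Tuesday, 31 December 2024 (Jan 1, Jan 2, Jan 3, skipping weekends) reaches Friday, 3 January 2025.
The date termination becomes effective: 3 January 2025 + 24 days = 27 January 2025.

27 January 2025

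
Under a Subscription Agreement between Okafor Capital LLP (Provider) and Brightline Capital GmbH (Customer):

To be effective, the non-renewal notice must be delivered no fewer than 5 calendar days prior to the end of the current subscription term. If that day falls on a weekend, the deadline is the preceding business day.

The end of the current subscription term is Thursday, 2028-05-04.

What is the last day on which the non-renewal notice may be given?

Counting back 5 calendar days from 2028-05-04 gives 2028-04-29. That is a Saturday, so the deadline moves back to Friday, 2028-04-28.

2028-04-28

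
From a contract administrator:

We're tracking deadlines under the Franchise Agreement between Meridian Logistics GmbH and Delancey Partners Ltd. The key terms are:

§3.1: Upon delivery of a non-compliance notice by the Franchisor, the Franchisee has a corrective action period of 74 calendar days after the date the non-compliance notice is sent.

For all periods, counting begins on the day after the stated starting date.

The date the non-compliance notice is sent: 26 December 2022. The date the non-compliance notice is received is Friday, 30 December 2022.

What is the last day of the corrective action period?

The last day of the corrective action period: 74 calendar days after 26 December 2022 is 10 March 2023.

10 March 2023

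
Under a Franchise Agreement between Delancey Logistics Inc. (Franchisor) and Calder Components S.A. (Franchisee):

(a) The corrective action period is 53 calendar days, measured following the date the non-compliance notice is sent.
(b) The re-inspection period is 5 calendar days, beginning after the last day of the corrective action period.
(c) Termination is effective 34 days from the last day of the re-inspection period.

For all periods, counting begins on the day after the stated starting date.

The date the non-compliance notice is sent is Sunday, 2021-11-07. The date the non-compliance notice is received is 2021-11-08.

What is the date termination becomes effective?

2022-02-07

The last day of the corrective action period: 53 calendar days after 2021-11-07 is 2021-12-30.
The last day of the re-inspection period: 5 calendar days after 2021-12-30 is 2022-01-04.
The date termination becomes effective: 34 calendar days after 2022-01-04 is 2022-02-07.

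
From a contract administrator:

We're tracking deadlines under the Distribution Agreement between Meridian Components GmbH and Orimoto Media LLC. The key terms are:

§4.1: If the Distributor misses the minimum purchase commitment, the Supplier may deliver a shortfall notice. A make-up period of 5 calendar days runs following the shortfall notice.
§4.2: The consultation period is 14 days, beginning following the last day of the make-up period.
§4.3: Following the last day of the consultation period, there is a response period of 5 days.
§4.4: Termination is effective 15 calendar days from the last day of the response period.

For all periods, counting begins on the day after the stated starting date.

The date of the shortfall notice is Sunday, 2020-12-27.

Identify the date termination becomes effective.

2021-02-04

Adding 5 calendar days to 2020-12-27 gives 2021-01-01, which is the last day of the make-up period.
The last day of the consultation period: 2021-01-01 + 14 days = 2021-01-15.
Adding 5 calendar days to 2021-01-15 gives 2021-01-20, which is the last day of the response period.
Adding 15 calendar days to 2021-01-20 gives 2021-02-04, which is the date termination becomes effective.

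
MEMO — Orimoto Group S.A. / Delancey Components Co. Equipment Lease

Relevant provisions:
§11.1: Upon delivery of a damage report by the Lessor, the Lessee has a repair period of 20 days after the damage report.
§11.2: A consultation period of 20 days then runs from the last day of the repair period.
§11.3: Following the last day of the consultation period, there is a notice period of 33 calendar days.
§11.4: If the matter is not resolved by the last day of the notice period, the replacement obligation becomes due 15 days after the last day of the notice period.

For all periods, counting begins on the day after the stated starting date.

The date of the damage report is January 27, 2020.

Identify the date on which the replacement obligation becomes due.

April 24, 2020

The last day of the repair period: January 27, 2020 + 20 days = February 16, 2020.
Adding 20 calendar days to February 16, 2020 gives March 7, 2020, which is the last day of the consultation period.
The last day of the notice period: March 7, 2020 + 33 days = April 9, 2020.
Adding 15 calendar days to April 9, 2020 gives April 24, 2020, which is the date on which the replacement obligation becomes due.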